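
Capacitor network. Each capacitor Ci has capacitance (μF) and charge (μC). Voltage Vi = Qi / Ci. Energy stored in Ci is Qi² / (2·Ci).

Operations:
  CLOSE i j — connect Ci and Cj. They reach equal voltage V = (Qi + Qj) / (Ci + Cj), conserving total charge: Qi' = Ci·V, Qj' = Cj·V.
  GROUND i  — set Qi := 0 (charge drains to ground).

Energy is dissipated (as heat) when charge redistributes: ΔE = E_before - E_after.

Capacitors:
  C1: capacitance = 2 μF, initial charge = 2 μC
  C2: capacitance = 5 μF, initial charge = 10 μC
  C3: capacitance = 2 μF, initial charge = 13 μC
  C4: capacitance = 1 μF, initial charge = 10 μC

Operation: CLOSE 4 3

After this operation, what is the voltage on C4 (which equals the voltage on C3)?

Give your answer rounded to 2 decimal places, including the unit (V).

Answer: 7.67 V

Derivation:
Initial: C1(2μF, Q=2μC, V=1.00V), C2(5μF, Q=10μC, V=2.00V), C3(2μF, Q=13μC, V=6.50V), C4(1μF, Q=10μC, V=10.00V)
Op 1: CLOSE 4-3: Q_total=23.00, C_total=3.00, V=7.67; Q4=7.67, Q3=15.33; dissipated=4.083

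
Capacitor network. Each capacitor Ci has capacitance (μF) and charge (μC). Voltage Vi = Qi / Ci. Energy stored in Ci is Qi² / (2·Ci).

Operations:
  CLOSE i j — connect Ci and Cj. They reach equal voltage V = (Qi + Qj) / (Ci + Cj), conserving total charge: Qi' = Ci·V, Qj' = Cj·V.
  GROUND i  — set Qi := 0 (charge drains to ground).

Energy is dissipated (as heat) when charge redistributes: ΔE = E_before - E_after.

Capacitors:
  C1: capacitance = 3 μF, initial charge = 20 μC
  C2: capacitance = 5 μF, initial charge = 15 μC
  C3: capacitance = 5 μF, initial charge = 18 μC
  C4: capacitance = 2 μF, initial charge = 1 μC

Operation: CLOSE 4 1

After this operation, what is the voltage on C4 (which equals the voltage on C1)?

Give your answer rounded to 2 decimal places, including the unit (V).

Answer: 4.20 V

Derivation:
Initial: C1(3μF, Q=20μC, V=6.67V), C2(5μF, Q=15μC, V=3.00V), C3(5μF, Q=18μC, V=3.60V), C4(2μF, Q=1μC, V=0.50V)
Op 1: CLOSE 4-1: Q_total=21.00, C_total=5.00, V=4.20; Q4=8.40, Q1=12.60; dissipated=22.817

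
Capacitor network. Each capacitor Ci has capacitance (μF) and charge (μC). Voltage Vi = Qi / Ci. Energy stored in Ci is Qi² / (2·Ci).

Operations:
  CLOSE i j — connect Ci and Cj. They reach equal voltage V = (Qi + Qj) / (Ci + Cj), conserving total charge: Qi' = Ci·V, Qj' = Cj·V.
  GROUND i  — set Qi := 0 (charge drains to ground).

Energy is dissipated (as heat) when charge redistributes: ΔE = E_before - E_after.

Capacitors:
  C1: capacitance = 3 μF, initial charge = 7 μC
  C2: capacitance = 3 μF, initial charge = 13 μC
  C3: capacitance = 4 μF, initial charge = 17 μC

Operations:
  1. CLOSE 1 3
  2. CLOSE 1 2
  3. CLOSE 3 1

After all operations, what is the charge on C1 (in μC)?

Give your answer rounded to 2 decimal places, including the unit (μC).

Initial: C1(3μF, Q=7μC, V=2.33V), C2(3μF, Q=13μC, V=4.33V), C3(4μF, Q=17μC, V=4.25V)
Op 1: CLOSE 1-3: Q_total=24.00, C_total=7.00, V=3.43; Q1=10.29, Q3=13.71; dissipated=3.149
Op 2: CLOSE 1-2: Q_total=23.29, C_total=6.00, V=3.88; Q1=11.64, Q2=11.64; dissipated=0.614
Op 3: CLOSE 3-1: Q_total=25.36, C_total=7.00, V=3.62; Q3=14.49, Q1=10.87; dissipated=0.175
Final charges: Q1=10.87, Q2=11.64, Q3=14.49

Answer: 10.87 μC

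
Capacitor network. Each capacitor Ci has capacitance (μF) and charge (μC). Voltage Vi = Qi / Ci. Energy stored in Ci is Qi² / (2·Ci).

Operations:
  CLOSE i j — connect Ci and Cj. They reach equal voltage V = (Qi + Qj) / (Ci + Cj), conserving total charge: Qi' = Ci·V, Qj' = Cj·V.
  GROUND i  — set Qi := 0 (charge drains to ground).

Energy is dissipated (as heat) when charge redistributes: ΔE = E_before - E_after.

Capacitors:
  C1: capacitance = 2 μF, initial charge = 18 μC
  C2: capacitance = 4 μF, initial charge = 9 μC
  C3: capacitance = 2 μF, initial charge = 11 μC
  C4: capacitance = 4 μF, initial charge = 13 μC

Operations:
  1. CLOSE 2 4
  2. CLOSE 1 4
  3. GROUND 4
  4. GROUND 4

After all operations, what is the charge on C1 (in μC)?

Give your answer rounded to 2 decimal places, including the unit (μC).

Answer: 9.67 μC

Derivation:
Initial: C1(2μF, Q=18μC, V=9.00V), C2(4μF, Q=9μC, V=2.25V), C3(2μF, Q=11μC, V=5.50V), C4(4μF, Q=13μC, V=3.25V)
Op 1: CLOSE 2-4: Q_total=22.00, C_total=8.00, V=2.75; Q2=11.00, Q4=11.00; dissipated=1.000
Op 2: CLOSE 1-4: Q_total=29.00, C_total=6.00, V=4.83; Q1=9.67, Q4=19.33; dissipated=26.042
Op 3: GROUND 4: Q4=0; energy lost=46.722
Op 4: GROUND 4: Q4=0; energy lost=0.000
Final charges: Q1=9.67, Q2=11.00, Q3=11.00, Q4=0.00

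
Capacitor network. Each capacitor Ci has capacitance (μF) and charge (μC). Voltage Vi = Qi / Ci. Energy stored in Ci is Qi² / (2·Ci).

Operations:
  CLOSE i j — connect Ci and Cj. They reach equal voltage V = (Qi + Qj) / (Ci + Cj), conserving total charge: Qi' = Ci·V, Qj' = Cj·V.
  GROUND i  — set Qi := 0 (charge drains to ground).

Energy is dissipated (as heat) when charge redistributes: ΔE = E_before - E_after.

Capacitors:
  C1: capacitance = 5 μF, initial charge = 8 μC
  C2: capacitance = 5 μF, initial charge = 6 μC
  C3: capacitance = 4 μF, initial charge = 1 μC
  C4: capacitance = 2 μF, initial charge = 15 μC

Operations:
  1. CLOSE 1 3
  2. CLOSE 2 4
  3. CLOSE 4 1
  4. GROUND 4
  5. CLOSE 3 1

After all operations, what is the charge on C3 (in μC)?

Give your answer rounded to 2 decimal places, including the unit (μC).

Initial: C1(5μF, Q=8μC, V=1.60V), C2(5μF, Q=6μC, V=1.20V), C3(4μF, Q=1μC, V=0.25V), C4(2μF, Q=15μC, V=7.50V)
Op 1: CLOSE 1-3: Q_total=9.00, C_total=9.00, V=1.00; Q1=5.00, Q3=4.00; dissipated=2.025
Op 2: CLOSE 2-4: Q_total=21.00, C_total=7.00, V=3.00; Q2=15.00, Q4=6.00; dissipated=28.350
Op 3: CLOSE 4-1: Q_total=11.00, C_total=7.00, V=1.57; Q4=3.14, Q1=7.86; dissipated=2.857
Op 4: GROUND 4: Q4=0; energy lost=2.469
Op 5: CLOSE 3-1: Q_total=11.86, C_total=9.00, V=1.32; Q3=5.27, Q1=6.59; dissipated=0.363
Final charges: Q1=6.59, Q2=15.00, Q3=5.27, Q4=0.00

Answer: 5.27 μC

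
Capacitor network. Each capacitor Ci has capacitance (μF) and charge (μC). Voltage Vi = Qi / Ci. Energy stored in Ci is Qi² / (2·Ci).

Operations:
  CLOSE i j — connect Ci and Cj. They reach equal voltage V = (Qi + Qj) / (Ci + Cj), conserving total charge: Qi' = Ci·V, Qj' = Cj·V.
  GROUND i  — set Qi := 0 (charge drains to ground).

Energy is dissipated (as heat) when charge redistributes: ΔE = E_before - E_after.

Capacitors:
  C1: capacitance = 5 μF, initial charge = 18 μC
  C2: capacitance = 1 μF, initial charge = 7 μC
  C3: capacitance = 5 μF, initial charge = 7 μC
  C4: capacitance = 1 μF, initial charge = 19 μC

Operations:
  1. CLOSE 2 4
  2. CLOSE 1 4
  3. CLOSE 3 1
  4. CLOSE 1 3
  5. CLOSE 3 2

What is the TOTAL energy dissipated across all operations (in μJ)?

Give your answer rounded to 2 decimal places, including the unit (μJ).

Initial: C1(5μF, Q=18μC, V=3.60V), C2(1μF, Q=7μC, V=7.00V), C3(5μF, Q=7μC, V=1.40V), C4(1μF, Q=19μC, V=19.00V)
Op 1: CLOSE 2-4: Q_total=26.00, C_total=2.00, V=13.00; Q2=13.00, Q4=13.00; dissipated=36.000
Op 2: CLOSE 1-4: Q_total=31.00, C_total=6.00, V=5.17; Q1=25.83, Q4=5.17; dissipated=36.817
Op 3: CLOSE 3-1: Q_total=32.83, C_total=10.00, V=3.28; Q3=16.42, Q1=16.42; dissipated=17.735
Op 4: CLOSE 1-3: Q_total=32.83, C_total=10.00, V=3.28; Q1=16.42, Q3=16.42; dissipated=0.000
Op 5: CLOSE 3-2: Q_total=29.42, C_total=6.00, V=4.90; Q3=24.51, Q2=4.90; dissipated=39.339
Total dissipated: 129.890 μJ

Answer: 129.89 μJ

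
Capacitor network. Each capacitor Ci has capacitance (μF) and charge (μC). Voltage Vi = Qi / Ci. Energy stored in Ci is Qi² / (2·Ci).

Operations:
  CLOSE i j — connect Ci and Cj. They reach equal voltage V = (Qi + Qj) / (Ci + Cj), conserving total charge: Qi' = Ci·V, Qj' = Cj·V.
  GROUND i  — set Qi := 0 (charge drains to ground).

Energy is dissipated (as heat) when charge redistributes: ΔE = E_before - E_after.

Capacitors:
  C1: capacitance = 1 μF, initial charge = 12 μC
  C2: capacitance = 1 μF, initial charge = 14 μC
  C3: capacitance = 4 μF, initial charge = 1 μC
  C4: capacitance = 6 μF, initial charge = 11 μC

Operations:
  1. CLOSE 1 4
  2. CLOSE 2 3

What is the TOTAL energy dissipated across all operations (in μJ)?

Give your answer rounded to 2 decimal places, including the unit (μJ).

Initial: C1(1μF, Q=12μC, V=12.00V), C2(1μF, Q=14μC, V=14.00V), C3(4μF, Q=1μC, V=0.25V), C4(6μF, Q=11μC, V=1.83V)
Op 1: CLOSE 1-4: Q_total=23.00, C_total=7.00, V=3.29; Q1=3.29, Q4=19.71; dissipated=44.298
Op 2: CLOSE 2-3: Q_total=15.00, C_total=5.00, V=3.00; Q2=3.00, Q3=12.00; dissipated=75.625
Total dissipated: 119.923 μJ

Answer: 119.92 μJ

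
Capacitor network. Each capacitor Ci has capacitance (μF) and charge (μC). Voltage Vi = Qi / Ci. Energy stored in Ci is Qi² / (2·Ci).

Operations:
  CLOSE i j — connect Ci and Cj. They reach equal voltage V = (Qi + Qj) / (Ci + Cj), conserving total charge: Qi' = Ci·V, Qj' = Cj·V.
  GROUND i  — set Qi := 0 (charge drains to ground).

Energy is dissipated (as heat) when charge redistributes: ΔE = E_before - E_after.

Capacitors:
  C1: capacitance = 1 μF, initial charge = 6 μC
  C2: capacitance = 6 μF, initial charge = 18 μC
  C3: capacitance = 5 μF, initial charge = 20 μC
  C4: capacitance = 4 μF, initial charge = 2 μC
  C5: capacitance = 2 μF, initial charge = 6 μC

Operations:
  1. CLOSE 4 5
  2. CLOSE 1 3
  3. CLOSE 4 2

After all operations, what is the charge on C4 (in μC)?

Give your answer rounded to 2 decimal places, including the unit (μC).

Answer: 9.33 μC

Derivation:
Initial: C1(1μF, Q=6μC, V=6.00V), C2(6μF, Q=18μC, V=3.00V), C3(5μF, Q=20μC, V=4.00V), C4(4μF, Q=2μC, V=0.50V), C5(2μF, Q=6μC, V=3.00V)
Op 1: CLOSE 4-5: Q_total=8.00, C_total=6.00, V=1.33; Q4=5.33, Q5=2.67; dissipated=4.167
Op 2: CLOSE 1-3: Q_total=26.00, C_total=6.00, V=4.33; Q1=4.33, Q3=21.67; dissipated=1.667
Op 3: CLOSE 4-2: Q_total=23.33, C_total=10.00, V=2.33; Q4=9.33, Q2=14.00; dissipated=3.333
Final charges: Q1=4.33, Q2=14.00, Q3=21.67, Q4=9.33, Q5=2.67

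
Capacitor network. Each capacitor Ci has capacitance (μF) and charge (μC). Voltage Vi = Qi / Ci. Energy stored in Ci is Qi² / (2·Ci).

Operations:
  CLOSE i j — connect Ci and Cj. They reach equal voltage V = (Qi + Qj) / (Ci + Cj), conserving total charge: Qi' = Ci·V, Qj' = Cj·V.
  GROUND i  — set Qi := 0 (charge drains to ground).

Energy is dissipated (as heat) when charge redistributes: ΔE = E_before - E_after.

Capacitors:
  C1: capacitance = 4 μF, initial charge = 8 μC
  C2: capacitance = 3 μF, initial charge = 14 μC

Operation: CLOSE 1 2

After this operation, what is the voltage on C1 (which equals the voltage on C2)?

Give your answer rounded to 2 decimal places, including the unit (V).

Initial: C1(4μF, Q=8μC, V=2.00V), C2(3μF, Q=14μC, V=4.67V)
Op 1: CLOSE 1-2: Q_total=22.00, C_total=7.00, V=3.14; Q1=12.57, Q2=9.43; dissipated=6.095

Answer: 3.14 V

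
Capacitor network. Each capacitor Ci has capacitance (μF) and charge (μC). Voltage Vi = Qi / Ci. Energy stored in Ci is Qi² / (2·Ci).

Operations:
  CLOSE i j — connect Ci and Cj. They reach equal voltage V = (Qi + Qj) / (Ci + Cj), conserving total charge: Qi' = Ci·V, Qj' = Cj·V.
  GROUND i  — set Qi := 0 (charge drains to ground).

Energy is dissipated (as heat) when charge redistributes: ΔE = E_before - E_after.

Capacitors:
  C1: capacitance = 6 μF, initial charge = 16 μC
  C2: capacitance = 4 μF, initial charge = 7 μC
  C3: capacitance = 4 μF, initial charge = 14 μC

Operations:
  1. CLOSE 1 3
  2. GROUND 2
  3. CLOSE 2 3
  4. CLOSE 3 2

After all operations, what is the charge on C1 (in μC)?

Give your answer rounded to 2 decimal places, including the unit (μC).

Initial: C1(6μF, Q=16μC, V=2.67V), C2(4μF, Q=7μC, V=1.75V), C3(4μF, Q=14μC, V=3.50V)
Op 1: CLOSE 1-3: Q_total=30.00, C_total=10.00, V=3.00; Q1=18.00, Q3=12.00; dissipated=0.833
Op 2: GROUND 2: Q2=0; energy lost=6.125
Op 3: CLOSE 2-3: Q_total=12.00, C_total=8.00, V=1.50; Q2=6.00, Q3=6.00; dissipated=9.000
Op 4: CLOSE 3-2: Q_total=12.00, C_total=8.00, V=1.50; Q3=6.00, Q2=6.00; dissipated=0.000
Final charges: Q1=18.00, Q2=6.00, Q3=6.00

Answer: 18.00 μC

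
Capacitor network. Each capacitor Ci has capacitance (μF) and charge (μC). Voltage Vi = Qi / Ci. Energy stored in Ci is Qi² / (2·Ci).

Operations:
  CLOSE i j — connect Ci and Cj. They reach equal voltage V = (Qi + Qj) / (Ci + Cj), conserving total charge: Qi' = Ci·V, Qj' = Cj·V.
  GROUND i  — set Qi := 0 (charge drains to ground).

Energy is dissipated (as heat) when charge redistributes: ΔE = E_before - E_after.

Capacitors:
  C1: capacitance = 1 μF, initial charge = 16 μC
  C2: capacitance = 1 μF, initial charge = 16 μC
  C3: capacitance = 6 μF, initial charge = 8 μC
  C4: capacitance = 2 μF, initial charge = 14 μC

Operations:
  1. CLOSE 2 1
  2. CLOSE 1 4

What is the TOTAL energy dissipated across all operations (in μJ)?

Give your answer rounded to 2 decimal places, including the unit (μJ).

Answer: 27.00 μJ

Derivation:
Initial: C1(1μF, Q=16μC, V=16.00V), C2(1μF, Q=16μC, V=16.00V), C3(6μF, Q=8μC, V=1.33V), C4(2μF, Q=14μC, V=7.00V)
Op 1: CLOSE 2-1: Q_total=32.00, C_total=2.00, V=16.00; Q2=16.00, Q1=16.00; dissipated=0.000
Op 2: CLOSE 1-4: Q_total=30.00, C_total=3.00, V=10.00; Q1=10.00, Q4=20.00; dissipated=27.000
Total dissipated: 27.000 μJ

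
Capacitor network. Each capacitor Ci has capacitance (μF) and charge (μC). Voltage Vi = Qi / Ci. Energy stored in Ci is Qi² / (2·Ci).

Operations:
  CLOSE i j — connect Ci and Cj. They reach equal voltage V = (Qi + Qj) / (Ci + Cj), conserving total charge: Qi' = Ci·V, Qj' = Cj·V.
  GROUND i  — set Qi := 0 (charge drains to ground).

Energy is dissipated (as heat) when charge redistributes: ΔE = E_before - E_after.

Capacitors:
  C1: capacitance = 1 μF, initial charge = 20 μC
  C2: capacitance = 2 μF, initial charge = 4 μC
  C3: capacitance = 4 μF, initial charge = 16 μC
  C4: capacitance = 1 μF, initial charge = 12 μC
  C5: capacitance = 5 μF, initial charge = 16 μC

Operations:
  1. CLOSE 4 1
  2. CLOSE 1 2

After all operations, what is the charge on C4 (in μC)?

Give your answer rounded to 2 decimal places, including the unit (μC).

Answer: 16.00 μC

Derivation:
Initial: C1(1μF, Q=20μC, V=20.00V), C2(2μF, Q=4μC, V=2.00V), C3(4μF, Q=16μC, V=4.00V), C4(1μF, Q=12μC, V=12.00V), C5(5μF, Q=16μC, V=3.20V)
Op 1: CLOSE 4-1: Q_total=32.00, C_total=2.00, V=16.00; Q4=16.00, Q1=16.00; dissipated=16.000
Op 2: CLOSE 1-2: Q_total=20.00, C_total=3.00, V=6.67; Q1=6.67, Q2=13.33; dissipated=65.333
Final charges: Q1=6.67, Q2=13.33, Q3=16.00, Q4=16.00, Q5=16.00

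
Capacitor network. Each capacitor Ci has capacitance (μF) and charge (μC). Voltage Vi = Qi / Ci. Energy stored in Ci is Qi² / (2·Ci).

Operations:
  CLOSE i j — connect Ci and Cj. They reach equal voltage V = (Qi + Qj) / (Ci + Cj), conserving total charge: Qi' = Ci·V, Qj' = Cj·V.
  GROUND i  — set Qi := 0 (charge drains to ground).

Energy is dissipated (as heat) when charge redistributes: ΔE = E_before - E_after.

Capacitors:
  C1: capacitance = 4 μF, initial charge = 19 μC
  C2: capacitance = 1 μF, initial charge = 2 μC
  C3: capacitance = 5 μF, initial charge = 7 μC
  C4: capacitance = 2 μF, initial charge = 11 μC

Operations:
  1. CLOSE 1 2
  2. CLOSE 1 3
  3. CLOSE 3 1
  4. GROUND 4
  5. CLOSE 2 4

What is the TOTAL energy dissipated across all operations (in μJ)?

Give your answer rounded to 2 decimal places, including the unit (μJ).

Answer: 47.87 μJ

Derivation:
Initial: C1(4μF, Q=19μC, V=4.75V), C2(1μF, Q=2μC, V=2.00V), C3(5μF, Q=7μC, V=1.40V), C4(2μF, Q=11μC, V=5.50V)
Op 1: CLOSE 1-2: Q_total=21.00, C_total=5.00, V=4.20; Q1=16.80, Q2=4.20; dissipated=3.025
Op 2: CLOSE 1-3: Q_total=23.80, C_total=9.00, V=2.64; Q1=10.58, Q3=13.22; dissipated=8.711
Op 3: CLOSE 3-1: Q_total=23.80, C_total=9.00, V=2.64; Q3=13.22, Q1=10.58; dissipated=0.000
Op 4: GROUND 4: Q4=0; energy lost=30.250
Op 5: CLOSE 2-4: Q_total=4.20, C_total=3.00, V=1.40; Q2=1.40, Q4=2.80; dissipated=5.880
Total dissipated: 47.866 μJ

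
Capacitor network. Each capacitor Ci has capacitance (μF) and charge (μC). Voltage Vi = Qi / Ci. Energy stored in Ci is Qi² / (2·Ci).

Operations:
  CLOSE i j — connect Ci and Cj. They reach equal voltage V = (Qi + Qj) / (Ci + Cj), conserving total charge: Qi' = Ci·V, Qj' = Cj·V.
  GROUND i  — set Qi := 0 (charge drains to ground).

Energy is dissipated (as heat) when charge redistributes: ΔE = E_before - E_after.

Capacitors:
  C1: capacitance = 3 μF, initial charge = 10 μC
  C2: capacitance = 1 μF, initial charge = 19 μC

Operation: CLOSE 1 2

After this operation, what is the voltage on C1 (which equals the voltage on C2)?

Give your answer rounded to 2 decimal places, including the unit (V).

Initial: C1(3μF, Q=10μC, V=3.33V), C2(1μF, Q=19μC, V=19.00V)
Op 1: CLOSE 1-2: Q_total=29.00, C_total=4.00, V=7.25; Q1=21.75, Q2=7.25; dissipated=92.042

Answer: 7.25 V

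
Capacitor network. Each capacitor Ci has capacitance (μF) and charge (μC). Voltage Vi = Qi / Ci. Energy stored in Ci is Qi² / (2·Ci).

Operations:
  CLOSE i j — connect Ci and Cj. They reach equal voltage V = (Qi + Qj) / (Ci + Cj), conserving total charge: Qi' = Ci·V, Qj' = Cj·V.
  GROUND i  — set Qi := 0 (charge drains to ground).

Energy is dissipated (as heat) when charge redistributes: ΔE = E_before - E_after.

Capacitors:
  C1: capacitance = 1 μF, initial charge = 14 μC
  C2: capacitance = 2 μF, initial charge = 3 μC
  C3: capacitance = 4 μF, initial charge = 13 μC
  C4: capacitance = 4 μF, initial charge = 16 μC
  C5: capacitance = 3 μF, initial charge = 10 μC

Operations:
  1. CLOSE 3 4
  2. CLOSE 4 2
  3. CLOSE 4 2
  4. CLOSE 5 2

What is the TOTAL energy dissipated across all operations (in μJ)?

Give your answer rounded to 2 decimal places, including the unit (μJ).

Answer: 3.68 μJ

Derivation:
Initial: C1(1μF, Q=14μC, V=14.00V), C2(2μF, Q=3μC, V=1.50V), C3(4μF, Q=13μC, V=3.25V), C4(4μF, Q=16μC, V=4.00V), C5(3μF, Q=10μC, V=3.33V)
Op 1: CLOSE 3-4: Q_total=29.00, C_total=8.00, V=3.62; Q3=14.50, Q4=14.50; dissipated=0.562
Op 2: CLOSE 4-2: Q_total=17.50, C_total=6.00, V=2.92; Q4=11.67, Q2=5.83; dissipated=3.010
Op 3: CLOSE 4-2: Q_total=17.50, C_total=6.00, V=2.92; Q4=11.67, Q2=5.83; dissipated=0.000
Op 4: CLOSE 5-2: Q_total=15.83, C_total=5.00, V=3.17; Q5=9.50, Q2=6.33; dissipated=0.104
Total dissipated: 3.677 μJ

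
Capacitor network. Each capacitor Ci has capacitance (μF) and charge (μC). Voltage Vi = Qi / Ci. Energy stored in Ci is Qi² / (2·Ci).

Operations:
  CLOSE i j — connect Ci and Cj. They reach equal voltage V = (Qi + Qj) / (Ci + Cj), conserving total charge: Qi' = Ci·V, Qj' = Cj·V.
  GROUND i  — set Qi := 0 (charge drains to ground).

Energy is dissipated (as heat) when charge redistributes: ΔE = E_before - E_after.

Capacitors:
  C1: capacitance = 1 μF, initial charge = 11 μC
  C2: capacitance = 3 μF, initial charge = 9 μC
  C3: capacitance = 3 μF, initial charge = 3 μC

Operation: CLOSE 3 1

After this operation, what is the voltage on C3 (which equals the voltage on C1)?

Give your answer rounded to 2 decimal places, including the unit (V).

Initial: C1(1μF, Q=11μC, V=11.00V), C2(3μF, Q=9μC, V=3.00V), C3(3μF, Q=3μC, V=1.00V)
Op 1: CLOSE 3-1: Q_total=14.00, C_total=4.00, V=3.50; Q3=10.50, Q1=3.50; dissipated=37.500

Answer: 3.50 V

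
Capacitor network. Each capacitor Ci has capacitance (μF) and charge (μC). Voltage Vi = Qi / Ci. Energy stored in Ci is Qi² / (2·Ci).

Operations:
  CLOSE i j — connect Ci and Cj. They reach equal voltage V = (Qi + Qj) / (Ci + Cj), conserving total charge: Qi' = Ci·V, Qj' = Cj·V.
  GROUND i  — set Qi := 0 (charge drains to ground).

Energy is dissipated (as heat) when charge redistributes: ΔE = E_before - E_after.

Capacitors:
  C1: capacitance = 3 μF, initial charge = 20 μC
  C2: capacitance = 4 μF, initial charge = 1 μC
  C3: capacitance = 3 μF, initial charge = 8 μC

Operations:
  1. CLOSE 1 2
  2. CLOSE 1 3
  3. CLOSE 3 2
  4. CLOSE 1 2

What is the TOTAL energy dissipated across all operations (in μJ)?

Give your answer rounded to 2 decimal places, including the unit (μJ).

Initial: C1(3μF, Q=20μC, V=6.67V), C2(4μF, Q=1μC, V=0.25V), C3(3μF, Q=8μC, V=2.67V)
Op 1: CLOSE 1-2: Q_total=21.00, C_total=7.00, V=3.00; Q1=9.00, Q2=12.00; dissipated=35.292
Op 2: CLOSE 1-3: Q_total=17.00, C_total=6.00, V=2.83; Q1=8.50, Q3=8.50; dissipated=0.083
Op 3: CLOSE 3-2: Q_total=20.50, C_total=7.00, V=2.93; Q3=8.79, Q2=11.71; dissipated=0.024
Op 4: CLOSE 1-2: Q_total=20.21, C_total=7.00, V=2.89; Q1=8.66, Q2=11.55; dissipated=0.008
Total dissipated: 35.407 μJ

Answer: 35.41 μJ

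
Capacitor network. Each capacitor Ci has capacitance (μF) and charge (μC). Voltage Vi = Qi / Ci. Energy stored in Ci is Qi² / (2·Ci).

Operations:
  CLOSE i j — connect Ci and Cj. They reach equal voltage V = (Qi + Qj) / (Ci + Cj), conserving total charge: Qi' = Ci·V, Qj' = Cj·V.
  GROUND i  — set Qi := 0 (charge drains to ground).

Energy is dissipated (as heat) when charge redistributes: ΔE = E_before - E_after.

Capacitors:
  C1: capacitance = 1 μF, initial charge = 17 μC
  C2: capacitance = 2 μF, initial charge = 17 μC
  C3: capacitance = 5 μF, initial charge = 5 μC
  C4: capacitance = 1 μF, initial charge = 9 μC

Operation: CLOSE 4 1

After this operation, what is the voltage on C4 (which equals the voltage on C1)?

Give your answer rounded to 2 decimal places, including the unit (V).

Initial: C1(1μF, Q=17μC, V=17.00V), C2(2μF, Q=17μC, V=8.50V), C3(5μF, Q=5μC, V=1.00V), C4(1μF, Q=9μC, V=9.00V)
Op 1: CLOSE 4-1: Q_total=26.00, C_total=2.00, V=13.00; Q4=13.00, Q1=13.00; dissipated=16.000

Answer: 13.00 V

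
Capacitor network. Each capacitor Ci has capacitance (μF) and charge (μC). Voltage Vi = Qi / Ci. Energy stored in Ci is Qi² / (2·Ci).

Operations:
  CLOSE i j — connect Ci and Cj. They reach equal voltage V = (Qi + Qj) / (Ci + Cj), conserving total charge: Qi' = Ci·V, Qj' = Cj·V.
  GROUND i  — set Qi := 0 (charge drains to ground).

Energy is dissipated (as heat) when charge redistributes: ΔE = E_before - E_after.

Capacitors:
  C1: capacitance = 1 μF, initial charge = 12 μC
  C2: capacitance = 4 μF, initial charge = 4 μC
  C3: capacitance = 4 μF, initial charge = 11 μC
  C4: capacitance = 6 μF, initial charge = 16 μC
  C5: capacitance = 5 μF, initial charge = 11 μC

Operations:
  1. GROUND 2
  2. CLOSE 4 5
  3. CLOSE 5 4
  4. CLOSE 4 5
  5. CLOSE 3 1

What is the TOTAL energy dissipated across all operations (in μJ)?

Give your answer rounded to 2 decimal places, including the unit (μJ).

Answer: 36.52 μJ

Derivation:
Initial: C1(1μF, Q=12μC, V=12.00V), C2(4μF, Q=4μC, V=1.00V), C3(4μF, Q=11μC, V=2.75V), C4(6μF, Q=16μC, V=2.67V), C5(5μF, Q=11μC, V=2.20V)
Op 1: GROUND 2: Q2=0; energy lost=2.000
Op 2: CLOSE 4-5: Q_total=27.00, C_total=11.00, V=2.45; Q4=14.73, Q5=12.27; dissipated=0.297
Op 3: CLOSE 5-4: Q_total=27.00, C_total=11.00, V=2.45; Q5=12.27, Q4=14.73; dissipated=0.000
Op 4: CLOSE 4-5: Q_total=27.00, C_total=11.00, V=2.45; Q4=14.73, Q5=12.27; dissipated=0.000
Op 5: CLOSE 3-1: Q_total=23.00, C_total=5.00, V=4.60; Q3=18.40, Q1=4.60; dissipated=34.225
Total dissipated: 36.522 μJ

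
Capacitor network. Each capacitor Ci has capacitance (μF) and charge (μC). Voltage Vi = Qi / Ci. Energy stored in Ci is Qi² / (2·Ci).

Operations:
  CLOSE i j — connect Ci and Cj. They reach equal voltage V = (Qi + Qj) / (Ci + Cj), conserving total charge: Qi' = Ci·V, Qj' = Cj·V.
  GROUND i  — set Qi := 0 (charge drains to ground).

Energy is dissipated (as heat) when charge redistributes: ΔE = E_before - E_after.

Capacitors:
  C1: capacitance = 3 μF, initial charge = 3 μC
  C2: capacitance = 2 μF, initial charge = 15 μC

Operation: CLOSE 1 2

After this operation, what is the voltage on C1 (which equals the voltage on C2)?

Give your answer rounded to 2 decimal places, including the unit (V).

Answer: 3.60 V

Derivation:
Initial: C1(3μF, Q=3μC, V=1.00V), C2(2μF, Q=15μC, V=7.50V)
Op 1: CLOSE 1-2: Q_total=18.00, C_total=5.00, V=3.60; Q1=10.80, Q2=7.20; dissipated=25.350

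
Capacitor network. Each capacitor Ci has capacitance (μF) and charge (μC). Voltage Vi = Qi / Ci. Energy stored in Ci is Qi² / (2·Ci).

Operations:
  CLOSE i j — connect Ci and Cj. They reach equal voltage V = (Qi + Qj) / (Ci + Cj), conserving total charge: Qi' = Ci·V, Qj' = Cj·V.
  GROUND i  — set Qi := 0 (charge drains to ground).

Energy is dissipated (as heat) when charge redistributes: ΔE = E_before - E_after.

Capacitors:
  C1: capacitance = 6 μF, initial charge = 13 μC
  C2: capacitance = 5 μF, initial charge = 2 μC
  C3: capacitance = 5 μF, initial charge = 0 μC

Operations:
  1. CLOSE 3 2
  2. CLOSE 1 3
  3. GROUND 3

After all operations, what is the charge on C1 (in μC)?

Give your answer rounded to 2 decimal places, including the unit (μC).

Answer: 7.64 μC

Derivation:
Initial: C1(6μF, Q=13μC, V=2.17V), C2(5μF, Q=2μC, V=0.40V), C3(5μF, Q=0μC, V=0.00V)
Op 1: CLOSE 3-2: Q_total=2.00, C_total=10.00, V=0.20; Q3=1.00, Q2=1.00; dissipated=0.200
Op 2: CLOSE 1-3: Q_total=14.00, C_total=11.00, V=1.27; Q1=7.64, Q3=6.36; dissipated=5.274
Op 3: GROUND 3: Q3=0; energy lost=4.050
Final charges: Q1=7.64, Q2=1.00, Q3=0.00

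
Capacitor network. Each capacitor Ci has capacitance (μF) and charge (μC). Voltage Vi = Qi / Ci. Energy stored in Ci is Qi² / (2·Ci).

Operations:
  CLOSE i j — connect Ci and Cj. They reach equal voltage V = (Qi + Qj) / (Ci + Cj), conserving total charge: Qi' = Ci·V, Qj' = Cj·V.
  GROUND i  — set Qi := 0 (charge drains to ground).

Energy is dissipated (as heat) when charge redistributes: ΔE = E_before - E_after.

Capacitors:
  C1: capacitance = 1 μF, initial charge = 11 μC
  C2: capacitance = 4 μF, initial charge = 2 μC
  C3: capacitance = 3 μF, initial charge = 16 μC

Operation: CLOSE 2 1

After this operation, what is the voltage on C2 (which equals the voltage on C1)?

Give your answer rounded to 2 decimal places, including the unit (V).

Initial: C1(1μF, Q=11μC, V=11.00V), C2(4μF, Q=2μC, V=0.50V), C3(3μF, Q=16μC, V=5.33V)
Op 1: CLOSE 2-1: Q_total=13.00, C_total=5.00, V=2.60; Q2=10.40, Q1=2.60; dissipated=44.100

Answer: 2.60 V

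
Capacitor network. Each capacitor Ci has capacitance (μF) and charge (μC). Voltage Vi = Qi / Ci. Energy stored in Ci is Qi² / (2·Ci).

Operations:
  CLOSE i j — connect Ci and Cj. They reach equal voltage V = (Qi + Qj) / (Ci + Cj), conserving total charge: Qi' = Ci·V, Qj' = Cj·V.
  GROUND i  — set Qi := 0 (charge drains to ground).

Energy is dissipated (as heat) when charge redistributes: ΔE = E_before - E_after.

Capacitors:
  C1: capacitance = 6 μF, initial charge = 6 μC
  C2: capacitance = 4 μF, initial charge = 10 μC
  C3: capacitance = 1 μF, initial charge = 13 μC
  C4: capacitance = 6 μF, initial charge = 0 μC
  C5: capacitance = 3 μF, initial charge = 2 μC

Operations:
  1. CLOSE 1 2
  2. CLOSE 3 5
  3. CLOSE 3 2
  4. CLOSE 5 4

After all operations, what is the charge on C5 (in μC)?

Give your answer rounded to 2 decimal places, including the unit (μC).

Initial: C1(6μF, Q=6μC, V=1.00V), C2(4μF, Q=10μC, V=2.50V), C3(1μF, Q=13μC, V=13.00V), C4(6μF, Q=0μC, V=0.00V), C5(3μF, Q=2μC, V=0.67V)
Op 1: CLOSE 1-2: Q_total=16.00, C_total=10.00, V=1.60; Q1=9.60, Q2=6.40; dissipated=2.700
Op 2: CLOSE 3-5: Q_total=15.00, C_total=4.00, V=3.75; Q3=3.75, Q5=11.25; dissipated=57.042
Op 3: CLOSE 3-2: Q_total=10.15, C_total=5.00, V=2.03; Q3=2.03, Q2=8.12; dissipated=1.849
Op 4: CLOSE 5-4: Q_total=11.25, C_total=9.00, V=1.25; Q5=3.75, Q4=7.50; dissipated=14.062
Final charges: Q1=9.60, Q2=8.12, Q3=2.03, Q4=7.50, Q5=3.75

Answer: 3.75 μC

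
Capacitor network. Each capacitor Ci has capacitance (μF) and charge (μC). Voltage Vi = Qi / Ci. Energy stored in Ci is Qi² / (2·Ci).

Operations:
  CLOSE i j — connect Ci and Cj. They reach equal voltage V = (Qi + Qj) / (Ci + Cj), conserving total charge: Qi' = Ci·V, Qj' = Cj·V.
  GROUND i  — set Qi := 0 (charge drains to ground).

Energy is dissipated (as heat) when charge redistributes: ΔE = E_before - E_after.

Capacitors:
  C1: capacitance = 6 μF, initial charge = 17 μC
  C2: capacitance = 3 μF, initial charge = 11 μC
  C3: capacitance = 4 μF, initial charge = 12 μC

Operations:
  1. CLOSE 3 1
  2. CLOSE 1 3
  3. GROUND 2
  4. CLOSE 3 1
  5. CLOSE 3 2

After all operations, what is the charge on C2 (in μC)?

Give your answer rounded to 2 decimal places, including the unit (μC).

Initial: C1(6μF, Q=17μC, V=2.83V), C2(3μF, Q=11μC, V=3.67V), C3(4μF, Q=12μC, V=3.00V)
Op 1: CLOSE 3-1: Q_total=29.00, C_total=10.00, V=2.90; Q3=11.60, Q1=17.40; dissipated=0.033
Op 2: CLOSE 1-3: Q_total=29.00, C_total=10.00, V=2.90; Q1=17.40, Q3=11.60; dissipated=0.000
Op 3: GROUND 2: Q2=0; energy lost=20.167
Op 4: CLOSE 3-1: Q_total=29.00, C_total=10.00, V=2.90; Q3=11.60, Q1=17.40; dissipated=0.000
Op 5: CLOSE 3-2: Q_total=11.60, C_total=7.00, V=1.66; Q3=6.63, Q2=4.97; dissipated=7.209
Final charges: Q1=17.40, Q2=4.97, Q3=6.63

Answer: 4.97 μC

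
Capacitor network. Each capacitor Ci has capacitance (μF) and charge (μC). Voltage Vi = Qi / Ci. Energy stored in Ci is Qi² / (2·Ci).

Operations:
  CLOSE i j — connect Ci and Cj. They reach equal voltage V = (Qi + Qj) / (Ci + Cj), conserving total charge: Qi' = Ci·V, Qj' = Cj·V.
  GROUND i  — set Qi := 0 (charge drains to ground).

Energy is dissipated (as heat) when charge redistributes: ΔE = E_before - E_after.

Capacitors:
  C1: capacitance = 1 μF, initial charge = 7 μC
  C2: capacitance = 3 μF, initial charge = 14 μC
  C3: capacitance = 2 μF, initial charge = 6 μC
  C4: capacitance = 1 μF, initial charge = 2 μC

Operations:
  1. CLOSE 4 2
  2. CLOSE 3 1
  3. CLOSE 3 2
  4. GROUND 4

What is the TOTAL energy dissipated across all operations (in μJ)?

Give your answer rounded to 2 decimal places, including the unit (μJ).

Answer: 16.07 μJ

Derivation:
Initial: C1(1μF, Q=7μC, V=7.00V), C2(3μF, Q=14μC, V=4.67V), C3(2μF, Q=6μC, V=3.00V), C4(1μF, Q=2μC, V=2.00V)
Op 1: CLOSE 4-2: Q_total=16.00, C_total=4.00, V=4.00; Q4=4.00, Q2=12.00; dissipated=2.667
Op 2: CLOSE 3-1: Q_total=13.00, C_total=3.00, V=4.33; Q3=8.67, Q1=4.33; dissipated=5.333
Op 3: CLOSE 3-2: Q_total=20.67, C_total=5.00, V=4.13; Q3=8.27, Q2=12.40; dissipated=0.067
Op 4: GROUND 4: Q4=0; energy lost=8.000
Total dissipated: 16.067 μJ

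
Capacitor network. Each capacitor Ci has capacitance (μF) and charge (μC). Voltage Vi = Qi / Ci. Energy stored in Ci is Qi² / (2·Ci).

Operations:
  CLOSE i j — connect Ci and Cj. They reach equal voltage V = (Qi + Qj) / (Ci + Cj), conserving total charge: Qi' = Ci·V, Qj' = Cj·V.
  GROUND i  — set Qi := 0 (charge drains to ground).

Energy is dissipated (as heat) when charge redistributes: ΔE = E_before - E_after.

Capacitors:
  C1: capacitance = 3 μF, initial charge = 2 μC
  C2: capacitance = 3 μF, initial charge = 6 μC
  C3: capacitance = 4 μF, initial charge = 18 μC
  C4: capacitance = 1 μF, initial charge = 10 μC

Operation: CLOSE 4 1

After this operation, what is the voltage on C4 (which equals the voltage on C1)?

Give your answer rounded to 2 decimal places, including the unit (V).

Initial: C1(3μF, Q=2μC, V=0.67V), C2(3μF, Q=6μC, V=2.00V), C3(4μF, Q=18μC, V=4.50V), C4(1μF, Q=10μC, V=10.00V)
Op 1: CLOSE 4-1: Q_total=12.00, C_total=4.00, V=3.00; Q4=3.00, Q1=9.00; dissipated=32.667

Answer: 3.00 V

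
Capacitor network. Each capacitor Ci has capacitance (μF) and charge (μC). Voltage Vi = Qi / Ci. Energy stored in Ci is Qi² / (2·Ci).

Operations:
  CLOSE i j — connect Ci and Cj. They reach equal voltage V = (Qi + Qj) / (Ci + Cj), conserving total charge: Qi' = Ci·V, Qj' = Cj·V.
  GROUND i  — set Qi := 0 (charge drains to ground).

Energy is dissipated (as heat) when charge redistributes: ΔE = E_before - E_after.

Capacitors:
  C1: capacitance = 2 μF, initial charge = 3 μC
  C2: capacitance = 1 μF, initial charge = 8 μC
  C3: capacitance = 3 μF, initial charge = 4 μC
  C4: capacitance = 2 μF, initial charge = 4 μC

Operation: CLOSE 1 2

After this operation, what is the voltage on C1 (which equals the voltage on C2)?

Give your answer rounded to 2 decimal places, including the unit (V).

Answer: 3.67 V

Derivation:
Initial: C1(2μF, Q=3μC, V=1.50V), C2(1μF, Q=8μC, V=8.00V), C3(3μF, Q=4μC, V=1.33V), C4(2μF, Q=4μC, V=2.00V)
Op 1: CLOSE 1-2: Q_total=11.00, C_total=3.00, V=3.67; Q1=7.33, Q2=3.67; dissipated=14.083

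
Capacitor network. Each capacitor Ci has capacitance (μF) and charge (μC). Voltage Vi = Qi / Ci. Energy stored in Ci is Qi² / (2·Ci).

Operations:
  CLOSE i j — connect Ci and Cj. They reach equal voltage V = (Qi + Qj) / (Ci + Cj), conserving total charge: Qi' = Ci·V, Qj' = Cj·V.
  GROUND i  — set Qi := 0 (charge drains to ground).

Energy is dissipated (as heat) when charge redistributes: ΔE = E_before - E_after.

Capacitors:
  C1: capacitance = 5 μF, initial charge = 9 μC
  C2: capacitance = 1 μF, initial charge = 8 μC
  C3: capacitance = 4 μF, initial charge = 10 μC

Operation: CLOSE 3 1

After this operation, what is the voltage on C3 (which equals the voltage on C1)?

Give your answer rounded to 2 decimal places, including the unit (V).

Initial: C1(5μF, Q=9μC, V=1.80V), C2(1μF, Q=8μC, V=8.00V), C3(4μF, Q=10μC, V=2.50V)
Op 1: CLOSE 3-1: Q_total=19.00, C_total=9.00, V=2.11; Q3=8.44, Q1=10.56; dissipated=0.544

Answer: 2.11 V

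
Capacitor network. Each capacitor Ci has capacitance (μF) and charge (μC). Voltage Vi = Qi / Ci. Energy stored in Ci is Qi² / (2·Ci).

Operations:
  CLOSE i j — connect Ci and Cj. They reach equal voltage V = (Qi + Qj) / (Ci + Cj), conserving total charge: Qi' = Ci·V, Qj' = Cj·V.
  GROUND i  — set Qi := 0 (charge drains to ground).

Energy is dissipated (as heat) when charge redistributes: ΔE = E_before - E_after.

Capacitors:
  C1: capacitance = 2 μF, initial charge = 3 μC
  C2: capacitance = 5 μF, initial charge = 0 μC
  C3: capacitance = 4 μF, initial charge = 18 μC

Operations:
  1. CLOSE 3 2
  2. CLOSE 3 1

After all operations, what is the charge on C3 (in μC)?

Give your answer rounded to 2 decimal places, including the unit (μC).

Answer: 7.33 μC

Derivation:
Initial: C1(2μF, Q=3μC, V=1.50V), C2(5μF, Q=0μC, V=0.00V), C3(4μF, Q=18μC, V=4.50V)
Op 1: CLOSE 3-2: Q_total=18.00, C_total=9.00, V=2.00; Q3=8.00, Q2=10.00; dissipated=22.500
Op 2: CLOSE 3-1: Q_total=11.00, C_total=6.00, V=1.83; Q3=7.33, Q1=3.67; dissipated=0.167
Final charges: Q1=3.67, Q2=10.00, Q3=7.33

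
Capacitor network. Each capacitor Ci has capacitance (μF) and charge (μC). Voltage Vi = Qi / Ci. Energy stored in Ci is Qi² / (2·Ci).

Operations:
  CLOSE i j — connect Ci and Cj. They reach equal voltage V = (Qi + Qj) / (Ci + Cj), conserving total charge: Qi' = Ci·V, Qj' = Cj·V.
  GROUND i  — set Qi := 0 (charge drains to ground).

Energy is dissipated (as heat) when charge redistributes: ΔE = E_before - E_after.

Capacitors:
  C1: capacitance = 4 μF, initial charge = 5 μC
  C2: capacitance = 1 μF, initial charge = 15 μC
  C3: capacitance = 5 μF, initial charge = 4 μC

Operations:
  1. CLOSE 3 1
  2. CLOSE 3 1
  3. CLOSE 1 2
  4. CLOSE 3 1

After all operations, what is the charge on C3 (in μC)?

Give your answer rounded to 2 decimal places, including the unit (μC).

Initial: C1(4μF, Q=5μC, V=1.25V), C2(1μF, Q=15μC, V=15.00V), C3(5μF, Q=4μC, V=0.80V)
Op 1: CLOSE 3-1: Q_total=9.00, C_total=9.00, V=1.00; Q3=5.00, Q1=4.00; dissipated=0.225
Op 2: CLOSE 3-1: Q_total=9.00, C_total=9.00, V=1.00; Q3=5.00, Q1=4.00; dissipated=0.000
Op 3: CLOSE 1-2: Q_total=19.00, C_total=5.00, V=3.80; Q1=15.20, Q2=3.80; dissipated=78.400
Op 4: CLOSE 3-1: Q_total=20.20, C_total=9.00, V=2.24; Q3=11.22, Q1=8.98; dissipated=8.711
Final charges: Q1=8.98, Q2=3.80, Q3=11.22

Answer: 11.22 μC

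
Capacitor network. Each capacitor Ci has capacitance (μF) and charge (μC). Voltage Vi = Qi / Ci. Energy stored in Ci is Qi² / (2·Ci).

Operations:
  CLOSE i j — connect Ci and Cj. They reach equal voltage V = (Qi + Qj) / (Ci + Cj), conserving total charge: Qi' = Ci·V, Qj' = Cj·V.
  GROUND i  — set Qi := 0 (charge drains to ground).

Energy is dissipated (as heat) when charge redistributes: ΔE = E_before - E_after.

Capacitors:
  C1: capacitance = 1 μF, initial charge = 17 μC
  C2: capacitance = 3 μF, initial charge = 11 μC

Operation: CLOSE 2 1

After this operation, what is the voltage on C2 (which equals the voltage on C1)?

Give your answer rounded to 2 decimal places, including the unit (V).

Answer: 7.00 V

Derivation:
Initial: C1(1μF, Q=17μC, V=17.00V), C2(3μF, Q=11μC, V=3.67V)
Op 1: CLOSE 2-1: Q_total=28.00, C_total=4.00, V=7.00; Q2=21.00, Q1=7.00; dissipated=66.667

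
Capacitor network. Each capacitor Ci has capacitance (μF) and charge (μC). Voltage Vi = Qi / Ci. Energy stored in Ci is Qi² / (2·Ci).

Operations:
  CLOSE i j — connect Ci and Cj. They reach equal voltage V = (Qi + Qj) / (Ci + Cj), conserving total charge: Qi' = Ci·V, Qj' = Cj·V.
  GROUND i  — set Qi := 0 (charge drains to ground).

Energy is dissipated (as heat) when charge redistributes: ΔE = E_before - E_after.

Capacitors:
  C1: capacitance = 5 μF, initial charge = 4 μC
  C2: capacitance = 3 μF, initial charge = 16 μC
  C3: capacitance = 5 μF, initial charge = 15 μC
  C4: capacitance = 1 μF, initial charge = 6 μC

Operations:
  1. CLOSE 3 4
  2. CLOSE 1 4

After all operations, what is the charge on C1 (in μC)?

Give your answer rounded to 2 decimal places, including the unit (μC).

Initial: C1(5μF, Q=4μC, V=0.80V), C2(3μF, Q=16μC, V=5.33V), C3(5μF, Q=15μC, V=3.00V), C4(1μF, Q=6μC, V=6.00V)
Op 1: CLOSE 3-4: Q_total=21.00, C_total=6.00, V=3.50; Q3=17.50, Q4=3.50; dissipated=3.750
Op 2: CLOSE 1-4: Q_total=7.50, C_total=6.00, V=1.25; Q1=6.25, Q4=1.25; dissipated=3.038
Final charges: Q1=6.25, Q2=16.00, Q3=17.50, Q4=1.25

Answer: 6.25 μC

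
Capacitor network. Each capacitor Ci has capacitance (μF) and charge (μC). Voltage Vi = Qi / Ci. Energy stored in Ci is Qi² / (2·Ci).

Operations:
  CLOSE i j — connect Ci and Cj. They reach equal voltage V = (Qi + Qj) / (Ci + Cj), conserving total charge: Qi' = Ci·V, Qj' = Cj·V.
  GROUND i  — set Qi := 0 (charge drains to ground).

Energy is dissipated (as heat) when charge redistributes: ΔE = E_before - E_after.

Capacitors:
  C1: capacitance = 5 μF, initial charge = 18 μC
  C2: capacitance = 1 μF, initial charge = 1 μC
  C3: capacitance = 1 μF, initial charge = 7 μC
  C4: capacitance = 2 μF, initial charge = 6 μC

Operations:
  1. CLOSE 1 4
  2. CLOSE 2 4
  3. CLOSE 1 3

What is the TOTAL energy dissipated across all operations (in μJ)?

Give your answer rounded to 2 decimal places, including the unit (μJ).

Initial: C1(5μF, Q=18μC, V=3.60V), C2(1μF, Q=1μC, V=1.00V), C3(1μF, Q=7μC, V=7.00V), C4(2μF, Q=6μC, V=3.00V)
Op 1: CLOSE 1-4: Q_total=24.00, C_total=7.00, V=3.43; Q1=17.14, Q4=6.86; dissipated=0.257
Op 2: CLOSE 2-4: Q_total=7.86, C_total=3.00, V=2.62; Q2=2.62, Q4=5.24; dissipated=1.966
Op 3: CLOSE 1-3: Q_total=24.14, C_total=6.00, V=4.02; Q1=20.12, Q3=4.02; dissipated=5.315
Total dissipated: 7.538 μJ

Answer: 7.54 μJ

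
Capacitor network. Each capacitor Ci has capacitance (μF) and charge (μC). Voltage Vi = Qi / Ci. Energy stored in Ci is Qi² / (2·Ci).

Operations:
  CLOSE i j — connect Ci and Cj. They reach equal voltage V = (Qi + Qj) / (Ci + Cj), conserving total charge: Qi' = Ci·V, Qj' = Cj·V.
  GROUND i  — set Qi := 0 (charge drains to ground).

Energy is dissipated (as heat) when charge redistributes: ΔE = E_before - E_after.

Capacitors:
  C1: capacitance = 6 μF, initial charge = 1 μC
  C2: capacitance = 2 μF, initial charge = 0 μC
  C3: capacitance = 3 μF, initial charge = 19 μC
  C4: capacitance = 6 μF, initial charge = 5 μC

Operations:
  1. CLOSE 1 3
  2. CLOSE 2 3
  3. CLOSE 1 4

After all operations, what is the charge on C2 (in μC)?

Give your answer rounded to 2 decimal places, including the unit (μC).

Answer: 2.67 μC

Derivation:
Initial: C1(6μF, Q=1μC, V=0.17V), C2(2μF, Q=0μC, V=0.00V), C3(3μF, Q=19μC, V=6.33V), C4(6μF, Q=5μC, V=0.83V)
Op 1: CLOSE 1-3: Q_total=20.00, C_total=9.00, V=2.22; Q1=13.33, Q3=6.67; dissipated=38.028
Op 2: CLOSE 2-3: Q_total=6.67, C_total=5.00, V=1.33; Q2=2.67, Q3=4.00; dissipated=2.963
Op 3: CLOSE 1-4: Q_total=18.33, C_total=12.00, V=1.53; Q1=9.17, Q4=9.17; dissipated=2.894
Final charges: Q1=9.17, Q2=2.67, Q3=4.00, Q4=9.17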